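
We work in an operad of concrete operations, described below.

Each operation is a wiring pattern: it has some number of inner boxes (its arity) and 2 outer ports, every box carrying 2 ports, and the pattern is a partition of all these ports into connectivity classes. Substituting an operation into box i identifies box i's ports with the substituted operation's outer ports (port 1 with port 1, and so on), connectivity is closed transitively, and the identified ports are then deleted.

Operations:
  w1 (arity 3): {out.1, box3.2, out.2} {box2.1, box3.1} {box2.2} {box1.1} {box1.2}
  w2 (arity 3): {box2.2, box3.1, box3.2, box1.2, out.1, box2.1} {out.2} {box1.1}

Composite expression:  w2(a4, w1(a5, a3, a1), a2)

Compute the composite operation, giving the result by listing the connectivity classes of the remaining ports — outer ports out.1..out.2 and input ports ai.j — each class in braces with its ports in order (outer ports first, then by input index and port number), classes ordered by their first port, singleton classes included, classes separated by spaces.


{out.1, a1.2, a2.1, a2.2, a4.2} {out.2} {a1.1, a3.1} {a3.2} {a4.1} {a5.1} {a5.2}

Substituting into w2 glues patterns; closure does the rest.
w1 over (a5, a3, a1) gives {out.1, out.2, a1.2} {a1.1, a3.1} {a3.2} {a5.1} {a5.2}, out.j being that stage's outer ports
w2 over (a4, a5, a3, a1, a2) gives {out.1, a1.2, a2.1, a2.2, a4.2} {out.2} {a1.1, a3.1} {a3.2} {a4.1} {a5.1} {a5.2}, out.j being that stage's outer ports


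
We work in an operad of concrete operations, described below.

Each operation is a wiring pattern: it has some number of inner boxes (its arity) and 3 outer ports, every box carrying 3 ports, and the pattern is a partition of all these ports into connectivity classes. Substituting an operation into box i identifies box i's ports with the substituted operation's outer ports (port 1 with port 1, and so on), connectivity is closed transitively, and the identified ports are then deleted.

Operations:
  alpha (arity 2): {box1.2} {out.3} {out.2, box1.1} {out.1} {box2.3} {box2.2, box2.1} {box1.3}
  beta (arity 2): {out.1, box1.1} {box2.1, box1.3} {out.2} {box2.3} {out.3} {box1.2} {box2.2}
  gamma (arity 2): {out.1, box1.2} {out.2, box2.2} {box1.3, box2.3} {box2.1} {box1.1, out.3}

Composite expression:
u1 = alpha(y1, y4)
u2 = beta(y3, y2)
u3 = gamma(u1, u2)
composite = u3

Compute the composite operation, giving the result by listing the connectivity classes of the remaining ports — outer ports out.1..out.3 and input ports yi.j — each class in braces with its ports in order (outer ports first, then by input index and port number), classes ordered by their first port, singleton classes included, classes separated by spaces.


{out.1, y1.1} {out.2} {out.3} {y1.2} {y1.3} {y2.1, y3.3} {y2.2} {y2.3} {y3.1} {y3.2} {y4.1, y4.2} {y4.3}

Treat the ports identified at gamma as solder joints: merge, then drop.
stage alpha: inputs (y1, y4), connectivity {out.1} {out.2, y1.1} {out.3} {y1.2} {y1.3} {y4.1, y4.2} {y4.3}, out.j its boundary
stage beta: inputs (y3, y2), connectivity {out.1, y3.1} {out.2} {out.3} {y2.1, y3.3} {y2.2} {y2.3} {y3.2}, out.j its boundary
stage gamma: inputs (y1, y4, y3, y2), connectivity {out.1, y1.1} {out.2} {out.3} {y1.2} {y1.3} {y2.1, y3.3} {y2.2} {y2.3} {y3.1} {y3.2} {y4.1, y4.2} {y4.3}, out.j its boundary


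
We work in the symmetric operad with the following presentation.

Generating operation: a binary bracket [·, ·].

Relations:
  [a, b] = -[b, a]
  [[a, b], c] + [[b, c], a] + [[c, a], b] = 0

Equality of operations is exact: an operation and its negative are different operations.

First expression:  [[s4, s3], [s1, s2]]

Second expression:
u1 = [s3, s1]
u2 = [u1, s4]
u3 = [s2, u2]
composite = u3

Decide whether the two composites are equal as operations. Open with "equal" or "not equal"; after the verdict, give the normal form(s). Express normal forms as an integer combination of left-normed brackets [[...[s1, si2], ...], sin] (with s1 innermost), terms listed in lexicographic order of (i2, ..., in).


not equal; the first gives [[[s1, s2], s3], s4] - [[[s1, s2], s4], s3] and the second [[[s1, s3], s4], s2]


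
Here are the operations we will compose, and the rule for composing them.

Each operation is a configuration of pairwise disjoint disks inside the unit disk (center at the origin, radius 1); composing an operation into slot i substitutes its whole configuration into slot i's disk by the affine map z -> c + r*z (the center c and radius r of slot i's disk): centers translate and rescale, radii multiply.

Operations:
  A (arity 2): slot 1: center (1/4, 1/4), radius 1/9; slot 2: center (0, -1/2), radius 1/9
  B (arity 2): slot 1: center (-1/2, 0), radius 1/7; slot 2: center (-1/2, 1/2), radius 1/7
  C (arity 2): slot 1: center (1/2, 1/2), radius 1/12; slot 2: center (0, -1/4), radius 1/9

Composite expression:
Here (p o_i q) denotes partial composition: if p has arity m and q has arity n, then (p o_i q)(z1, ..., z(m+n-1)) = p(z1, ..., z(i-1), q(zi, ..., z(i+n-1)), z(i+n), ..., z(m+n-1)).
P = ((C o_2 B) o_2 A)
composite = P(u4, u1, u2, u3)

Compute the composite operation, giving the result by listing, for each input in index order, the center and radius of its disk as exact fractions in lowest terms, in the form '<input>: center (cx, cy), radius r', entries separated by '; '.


u1: center (-13/252, -31/126), radius 1/567; u2: center (-1/18, -65/252), radius 1/567; u3: center (-1/18, -7/36), radius 1/63; u4: center (1/2, 1/2), radius 1/12

Nesting under C composes maps z -> c + r*z down each u-path.
input u4: composing its 1 substitution step yields center (1/2, 1/2), radius 1/12
input u1: composing its 3 substitution steps yields center (-13/252, -31/126), radius 1/567
input u2: composing its 3 substitution steps yields center (-1/18, -65/252), radius 1/567
input u3: composing its 2 substitution steps yields center (-1/18, -7/36), radius 1/63


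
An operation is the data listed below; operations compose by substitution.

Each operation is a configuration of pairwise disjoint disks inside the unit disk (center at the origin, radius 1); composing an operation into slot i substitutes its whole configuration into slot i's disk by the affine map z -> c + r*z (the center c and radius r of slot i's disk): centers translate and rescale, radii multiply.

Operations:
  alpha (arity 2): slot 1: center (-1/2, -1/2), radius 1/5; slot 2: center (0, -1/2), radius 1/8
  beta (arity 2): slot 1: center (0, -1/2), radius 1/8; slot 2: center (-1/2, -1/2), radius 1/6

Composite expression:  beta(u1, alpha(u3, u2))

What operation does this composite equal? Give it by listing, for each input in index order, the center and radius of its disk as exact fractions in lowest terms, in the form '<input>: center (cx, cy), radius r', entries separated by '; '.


Each u-disk chains the slot maps above it in beta; radii multiply.
for u1, the 1-step affine chain lands on center (0, -1/2), radius 1/8
for u3, the 2-step affine chain lands on center (-7/12, -7/12), radius 1/30
for u2, the 2-step affine chain lands on center (-1/2, -7/12), radius 1/48

u1: center (0, -1/2), radius 1/8; u2: center (-1/2, -7/12), radius 1/48; u3: center (-7/12, -7/12), radius 1/30


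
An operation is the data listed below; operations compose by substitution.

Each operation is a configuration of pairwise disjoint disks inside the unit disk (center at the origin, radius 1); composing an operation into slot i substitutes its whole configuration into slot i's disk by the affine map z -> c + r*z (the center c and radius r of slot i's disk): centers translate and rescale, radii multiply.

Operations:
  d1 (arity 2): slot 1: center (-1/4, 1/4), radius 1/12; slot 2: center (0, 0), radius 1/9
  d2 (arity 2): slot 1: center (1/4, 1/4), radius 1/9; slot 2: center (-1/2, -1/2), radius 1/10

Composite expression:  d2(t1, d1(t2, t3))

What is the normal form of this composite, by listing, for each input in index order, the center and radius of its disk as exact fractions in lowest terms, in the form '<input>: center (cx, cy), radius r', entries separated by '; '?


t1: center (1/4, 1/4), radius 1/9; t2: center (-21/40, -19/40), radius 1/120; t3: center (-1/2, -1/2), radius 1/90

Each t-disk chains the slot maps above it in d2; radii multiply.
input t1: applying the 1 nested substitution gives center (1/4, 1/4), radius 1/9
input t2: applying the 2 nested substitutions gives center (-21/40, -19/40), radius 1/120
input t3: applying the 2 nested substitutions gives center (-1/2, -1/2), radius 1/90


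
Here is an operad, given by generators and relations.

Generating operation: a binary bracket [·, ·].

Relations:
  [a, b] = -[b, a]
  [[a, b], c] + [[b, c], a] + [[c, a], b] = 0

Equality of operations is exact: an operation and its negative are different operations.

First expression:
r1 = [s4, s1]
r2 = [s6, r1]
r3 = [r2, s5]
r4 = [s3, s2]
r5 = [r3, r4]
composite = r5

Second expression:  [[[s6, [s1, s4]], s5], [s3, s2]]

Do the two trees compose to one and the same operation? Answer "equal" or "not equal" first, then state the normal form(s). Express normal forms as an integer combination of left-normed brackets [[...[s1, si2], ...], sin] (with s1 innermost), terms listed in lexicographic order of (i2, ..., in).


Normal form of the first expression: -[[[[[s1, s4], s6], s5], s2], s3] + [[[[[s1, s4], s6], s5], s3], s2]
Normal form of the second expression: [[[[[s1, s4], s6], s5], s2], s3] - [[[[[s1, s4], s6], s5], s3], s2]
Distinct normal forms: not equal.

not equal: they reduce to -[[[[[s1, s4], s6], s5], s2], s3] + [[[[[s1, s4], s6], s5], s3], s2] and [[[[[s1, s4], s6], s5], s2], s3] - [[[[[s1, s4], s6], s5], s3], s2]


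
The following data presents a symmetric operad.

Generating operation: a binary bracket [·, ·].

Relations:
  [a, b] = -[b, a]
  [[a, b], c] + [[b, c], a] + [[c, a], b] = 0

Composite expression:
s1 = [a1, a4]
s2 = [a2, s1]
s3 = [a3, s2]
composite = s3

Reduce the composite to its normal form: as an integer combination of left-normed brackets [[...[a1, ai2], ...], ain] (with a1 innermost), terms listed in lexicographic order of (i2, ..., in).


[[[a1, a4], a2], a3]

Expand each bracket as ab - ba; the a1-initial words give the coefficients.
Composite bracket: [a3, [a2, [a1, a4]]]
Full expansion: 8 signed words from ab - ba (2^3 = 8).
Collect the words opening with a1:
  sign of a1a4a2a3 is +1, so it contributes +[[[a1, a4], a2], a3]


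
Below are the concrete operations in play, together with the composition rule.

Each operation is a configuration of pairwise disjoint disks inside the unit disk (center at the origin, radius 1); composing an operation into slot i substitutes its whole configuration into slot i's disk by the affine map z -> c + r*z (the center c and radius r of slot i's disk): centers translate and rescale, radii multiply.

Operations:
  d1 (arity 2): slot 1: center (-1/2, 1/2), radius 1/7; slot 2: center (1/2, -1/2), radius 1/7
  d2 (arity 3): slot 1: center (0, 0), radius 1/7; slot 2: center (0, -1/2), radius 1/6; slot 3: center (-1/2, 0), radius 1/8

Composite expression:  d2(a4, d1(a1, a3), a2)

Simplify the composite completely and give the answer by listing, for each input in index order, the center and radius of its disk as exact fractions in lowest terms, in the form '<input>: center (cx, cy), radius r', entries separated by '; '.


a1: center (-1/12, -5/12), radius 1/42; a2: center (-1/2, 0), radius 1/8; a3: center (1/12, -7/12), radius 1/42; a4: center (0, 0), radius 1/7

Only the slot chain above each a matters under d2; compose those maps.
for a4, the 1-step affine chain lands on center (0, 0), radius 1/7
for a1, the 2-step affine chain lands on center (-1/12, -5/12), radius 1/42
for a3, the 2-step affine chain lands on center (1/12, -7/12), radius 1/42
for a2, the 1-step affine chain lands on center (-1/2, 0), radius 1/8


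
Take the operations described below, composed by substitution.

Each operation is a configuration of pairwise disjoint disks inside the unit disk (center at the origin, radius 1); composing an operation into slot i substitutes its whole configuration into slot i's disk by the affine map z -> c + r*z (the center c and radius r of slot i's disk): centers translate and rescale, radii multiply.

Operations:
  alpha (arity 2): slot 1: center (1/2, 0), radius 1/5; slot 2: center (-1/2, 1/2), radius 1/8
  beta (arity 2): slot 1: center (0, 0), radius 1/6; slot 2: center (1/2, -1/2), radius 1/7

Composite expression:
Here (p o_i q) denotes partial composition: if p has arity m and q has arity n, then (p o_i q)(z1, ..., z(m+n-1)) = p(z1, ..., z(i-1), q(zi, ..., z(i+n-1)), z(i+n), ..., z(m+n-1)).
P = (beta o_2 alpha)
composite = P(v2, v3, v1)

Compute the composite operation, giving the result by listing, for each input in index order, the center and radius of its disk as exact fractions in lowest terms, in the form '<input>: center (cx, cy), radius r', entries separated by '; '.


v1: center (3/7, -3/7), radius 1/56; v2: center (0, 0), radius 1/6; v3: center (4/7, -1/2), radius 1/35

Below beta, radii multiply path by path; the v-disk centers shift.
for v2, the 1-step affine chain lands on center (0, 0), radius 1/6
for v3, the 2-step affine chain lands on center (4/7, -1/2), radius 1/35
for v1, the 2-step affine chain lands on center (3/7, -3/7), radius 1/56


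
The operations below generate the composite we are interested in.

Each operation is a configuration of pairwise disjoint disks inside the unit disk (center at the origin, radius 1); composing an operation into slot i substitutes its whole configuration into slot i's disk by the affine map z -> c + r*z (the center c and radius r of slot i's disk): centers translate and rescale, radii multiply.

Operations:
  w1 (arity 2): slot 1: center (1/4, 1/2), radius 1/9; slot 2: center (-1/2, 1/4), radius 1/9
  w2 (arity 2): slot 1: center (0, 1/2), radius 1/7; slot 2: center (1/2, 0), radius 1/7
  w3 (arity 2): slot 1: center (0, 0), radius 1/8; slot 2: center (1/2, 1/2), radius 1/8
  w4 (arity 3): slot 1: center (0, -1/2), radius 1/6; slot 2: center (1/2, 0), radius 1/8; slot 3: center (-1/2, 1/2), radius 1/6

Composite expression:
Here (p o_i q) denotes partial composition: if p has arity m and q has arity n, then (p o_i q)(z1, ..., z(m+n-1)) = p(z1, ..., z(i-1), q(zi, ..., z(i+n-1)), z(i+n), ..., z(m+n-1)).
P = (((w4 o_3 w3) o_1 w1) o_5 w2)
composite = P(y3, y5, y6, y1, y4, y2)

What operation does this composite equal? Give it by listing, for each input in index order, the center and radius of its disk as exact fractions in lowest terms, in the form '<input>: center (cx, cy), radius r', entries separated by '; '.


Follow each y-input down from w4: c' goes to c + r*c', radius to r*r'.
tracing y3 down its 2-map path: center (1/24, -5/12), radius 1/54
tracing y5 down its 2-map path: center (-1/12, -11/24), radius 1/54
tracing y6 down its 1-map path: center (1/2, 0), radius 1/8
tracing y1 down its 2-map path: center (-1/2, 1/2), radius 1/48
tracing y4 down its 3-map path: center (-5/12, 19/32), radius 1/336
tracing y2 down its 3-map path: center (-13/32, 7/12), radius 1/336

y1: center (-1/2, 1/2), radius 1/48; y2: center (-13/32, 7/12), radius 1/336; y3: center (1/24, -5/12), radius 1/54; y4: center (-5/12, 19/32), radius 1/336; y5: center (-1/12, -11/24), radius 1/54; y6: center (1/2, 0), radius 1/8


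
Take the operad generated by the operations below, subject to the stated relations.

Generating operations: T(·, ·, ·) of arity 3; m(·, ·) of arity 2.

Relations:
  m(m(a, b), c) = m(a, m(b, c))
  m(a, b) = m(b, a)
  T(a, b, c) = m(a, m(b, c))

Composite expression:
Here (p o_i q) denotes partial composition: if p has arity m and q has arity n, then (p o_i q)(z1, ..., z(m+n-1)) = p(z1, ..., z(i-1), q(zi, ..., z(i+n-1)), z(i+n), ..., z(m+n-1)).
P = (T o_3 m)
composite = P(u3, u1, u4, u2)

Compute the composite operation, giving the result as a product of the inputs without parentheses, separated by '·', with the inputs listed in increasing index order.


u1 · u2 · u3 · u4


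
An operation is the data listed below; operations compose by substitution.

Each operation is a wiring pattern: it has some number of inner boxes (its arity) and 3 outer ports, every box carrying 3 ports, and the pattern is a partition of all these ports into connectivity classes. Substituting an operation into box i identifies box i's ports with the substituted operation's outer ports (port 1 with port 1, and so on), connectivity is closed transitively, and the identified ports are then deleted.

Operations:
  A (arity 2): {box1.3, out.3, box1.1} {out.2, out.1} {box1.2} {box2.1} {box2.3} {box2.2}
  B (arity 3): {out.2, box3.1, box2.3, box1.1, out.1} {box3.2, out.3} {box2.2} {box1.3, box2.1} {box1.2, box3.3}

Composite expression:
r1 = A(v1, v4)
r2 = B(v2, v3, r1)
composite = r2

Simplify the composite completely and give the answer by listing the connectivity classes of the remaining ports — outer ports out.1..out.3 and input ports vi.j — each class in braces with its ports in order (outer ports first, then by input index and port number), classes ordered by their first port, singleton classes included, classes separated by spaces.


Two ports join when wires chain via B-identified ports.
A over (v1, v4) gives {out.1, out.2} {out.3, v1.1, v1.3} {v1.2} {v4.1} {v4.2} {v4.3}, out.j being that stage's outer ports
B over (v2, v3, v1, v4) gives {out.1, out.2, out.3, v2.1, v3.3} {v1.1, v1.3, v2.2} {v1.2} {v2.3, v3.1} {v3.2} {v4.1} {v4.2} {v4.3}, out.j being that stage's outer ports

{out.1, out.2, out.3, v2.1, v3.3} {v1.1, v1.3, v2.2} {v1.2} {v2.3, v3.1} {v3.2} {v4.1} {v4.2} {v4.3}


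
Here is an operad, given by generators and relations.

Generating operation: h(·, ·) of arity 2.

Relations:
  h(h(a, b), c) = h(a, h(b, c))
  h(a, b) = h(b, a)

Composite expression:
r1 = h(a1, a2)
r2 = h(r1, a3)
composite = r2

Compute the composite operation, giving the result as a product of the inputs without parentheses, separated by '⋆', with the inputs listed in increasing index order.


Both nesting and order wash out for h; what remains is which a's occur.
h(a1, a2) unparenthesizes to a1 ⋆ a2
h(h(a1, a2), a3) unparenthesizes to a1 ⋆ a2 ⋆ a3
the factors in increasing index order: a1 ⋆ a2 ⋆ a3

a1 ⋆ a2 ⋆ a3


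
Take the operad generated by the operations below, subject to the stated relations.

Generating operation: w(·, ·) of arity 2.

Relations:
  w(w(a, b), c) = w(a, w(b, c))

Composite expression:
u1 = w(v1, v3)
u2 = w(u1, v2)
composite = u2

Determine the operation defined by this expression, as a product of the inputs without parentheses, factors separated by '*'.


Key point: w is associative — brackets drop, the v-order remains.
w(v1, v3) spells out as v1 * v3
w(w(v1, v3), v2) spells out as v1 * v3 * v2

v1 * v3 * v2


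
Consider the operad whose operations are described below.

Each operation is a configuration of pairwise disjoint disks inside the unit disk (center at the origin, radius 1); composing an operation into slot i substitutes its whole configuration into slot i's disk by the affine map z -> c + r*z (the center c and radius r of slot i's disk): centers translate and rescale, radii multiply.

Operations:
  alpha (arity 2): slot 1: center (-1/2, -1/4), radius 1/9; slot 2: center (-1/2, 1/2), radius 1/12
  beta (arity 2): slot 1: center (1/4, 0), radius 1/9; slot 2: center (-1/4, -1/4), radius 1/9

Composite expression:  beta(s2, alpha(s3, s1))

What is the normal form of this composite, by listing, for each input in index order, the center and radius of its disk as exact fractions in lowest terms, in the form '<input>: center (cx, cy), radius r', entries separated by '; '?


s1: center (-11/36, -7/36), radius 1/108; s2: center (1/4, 0), radius 1/9; s3: center (-11/36, -5/18), radius 1/81

Affine substitution under beta: radii multiply and s-centers shift.
input s2: applying the 1 nested substitution gives center (1/4, 0), radius 1/9
input s3: applying the 2 nested substitutions gives center (-11/36, -5/18), radius 1/81
input s1: applying the 2 nested substitutions gives center (-11/36, -7/36), radius 1/108


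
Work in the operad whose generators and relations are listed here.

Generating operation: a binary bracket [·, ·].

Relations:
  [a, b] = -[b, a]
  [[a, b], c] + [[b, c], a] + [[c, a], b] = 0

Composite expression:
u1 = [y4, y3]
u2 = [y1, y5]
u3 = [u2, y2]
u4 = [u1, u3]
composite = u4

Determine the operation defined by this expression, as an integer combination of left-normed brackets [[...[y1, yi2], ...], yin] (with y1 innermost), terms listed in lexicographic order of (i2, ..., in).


[[[[y1, y5], y2], y3], y4] - [[[[y1, y5], y2], y4], y3]

Antisymmetry and Jacobi reduce to y1-anchored left-normed brackets.
Composite bracket: [[y4, y3], [[y1, y5], y2]]
Each bracket splits as ab - ba, giving 16 signed words (2^4 = 16).
Keep just the words that open with y1:
  word y1y5y2y3y4 has sign +1, contributing +[[[[y1, y5], y2], y3], y4]
  word y1y5y2y4y3 has sign -1, contributing -[[[[y1, y5], y2], y4], y3]


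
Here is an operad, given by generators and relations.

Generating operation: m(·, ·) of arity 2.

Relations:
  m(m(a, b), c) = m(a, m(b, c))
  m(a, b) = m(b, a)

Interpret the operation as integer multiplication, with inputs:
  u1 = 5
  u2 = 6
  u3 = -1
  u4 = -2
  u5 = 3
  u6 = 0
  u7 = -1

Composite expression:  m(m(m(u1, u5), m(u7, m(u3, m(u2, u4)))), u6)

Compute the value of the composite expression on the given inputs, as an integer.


0

m(u1, u5) = 15
m(u2, u4) = -12
m(u3, m(u2, u4)) = 12
m(u7, m(u3, m(u2, u4))) = -12
m(m(u1, u5), m(u7, m(u3, m(u2, u4)))) = -180
m(m(m(u1, u5), m(u7, m(u3, m(u2, u4)))), u6) = 0


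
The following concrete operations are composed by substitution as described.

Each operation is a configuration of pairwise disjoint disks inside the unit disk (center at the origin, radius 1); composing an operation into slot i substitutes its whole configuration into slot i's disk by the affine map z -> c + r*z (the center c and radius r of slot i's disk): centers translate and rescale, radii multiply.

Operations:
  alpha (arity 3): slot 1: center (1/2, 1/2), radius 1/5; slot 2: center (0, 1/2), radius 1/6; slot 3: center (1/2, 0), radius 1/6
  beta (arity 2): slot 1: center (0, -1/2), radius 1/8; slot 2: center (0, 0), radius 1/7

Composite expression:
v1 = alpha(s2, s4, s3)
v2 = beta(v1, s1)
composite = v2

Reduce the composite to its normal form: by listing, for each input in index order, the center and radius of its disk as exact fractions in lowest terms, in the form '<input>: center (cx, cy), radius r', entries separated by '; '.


s1: center (0, 0), radius 1/7; s2: center (1/16, -7/16), radius 1/40; s3: center (1/16, -1/2), radius 1/48; s4: center (0, -7/16), radius 1/48


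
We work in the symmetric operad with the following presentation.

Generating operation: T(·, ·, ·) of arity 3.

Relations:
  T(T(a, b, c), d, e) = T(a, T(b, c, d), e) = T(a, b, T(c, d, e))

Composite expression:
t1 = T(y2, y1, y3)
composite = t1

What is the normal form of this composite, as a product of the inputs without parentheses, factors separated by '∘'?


y2 ∘ y1 ∘ y3

Under associativity of T, the answer is the y's in reading order.
T(y2, y1, y3) collapses to y2 ∘ y1 ∘ y3


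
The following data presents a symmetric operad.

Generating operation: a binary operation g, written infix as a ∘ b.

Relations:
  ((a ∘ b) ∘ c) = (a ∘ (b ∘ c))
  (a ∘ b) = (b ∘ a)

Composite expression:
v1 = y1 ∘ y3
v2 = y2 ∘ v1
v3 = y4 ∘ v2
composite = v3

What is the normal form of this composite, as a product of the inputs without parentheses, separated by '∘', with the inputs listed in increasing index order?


y1 ∘ y2 ∘ y3 ∘ y4


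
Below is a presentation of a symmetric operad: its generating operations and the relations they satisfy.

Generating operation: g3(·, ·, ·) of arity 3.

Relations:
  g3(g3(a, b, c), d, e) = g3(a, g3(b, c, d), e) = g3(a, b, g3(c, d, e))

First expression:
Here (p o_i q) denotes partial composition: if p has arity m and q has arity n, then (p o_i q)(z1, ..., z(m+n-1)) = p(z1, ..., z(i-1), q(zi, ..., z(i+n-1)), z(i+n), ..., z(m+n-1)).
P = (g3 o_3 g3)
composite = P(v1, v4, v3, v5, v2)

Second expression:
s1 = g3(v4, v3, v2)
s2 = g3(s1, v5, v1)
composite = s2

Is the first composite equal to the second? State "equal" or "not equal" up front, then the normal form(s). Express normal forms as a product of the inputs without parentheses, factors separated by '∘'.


not equal; the first gives v1 ∘ v4 ∘ v3 ∘ v5 ∘ v2 and the second v4 ∘ v3 ∘ v2 ∘ v5 ∘ v1

The first expression reduces to v1 ∘ v4 ∘ v3 ∘ v5 ∘ v2
The second expression reduces to v4 ∘ v3 ∘ v2 ∘ v5 ∘ v1
Different reductions; not equal.


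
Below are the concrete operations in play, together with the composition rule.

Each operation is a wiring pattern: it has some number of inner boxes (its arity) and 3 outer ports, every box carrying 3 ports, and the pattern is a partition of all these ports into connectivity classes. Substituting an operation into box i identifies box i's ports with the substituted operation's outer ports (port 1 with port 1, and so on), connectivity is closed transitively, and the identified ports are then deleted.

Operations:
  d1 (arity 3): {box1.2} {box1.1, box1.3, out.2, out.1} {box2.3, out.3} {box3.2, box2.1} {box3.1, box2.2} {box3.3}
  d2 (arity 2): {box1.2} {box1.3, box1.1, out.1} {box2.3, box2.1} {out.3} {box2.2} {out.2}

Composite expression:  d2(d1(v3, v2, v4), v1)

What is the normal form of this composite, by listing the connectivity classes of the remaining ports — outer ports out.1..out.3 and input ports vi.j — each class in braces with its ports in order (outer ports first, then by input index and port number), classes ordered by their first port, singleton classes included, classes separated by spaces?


{out.1, v2.3, v3.1, v3.3} {out.2} {out.3} {v1.1, v1.3} {v1.2} {v2.1, v4.2} {v2.2, v4.1} {v3.2} {v4.3}


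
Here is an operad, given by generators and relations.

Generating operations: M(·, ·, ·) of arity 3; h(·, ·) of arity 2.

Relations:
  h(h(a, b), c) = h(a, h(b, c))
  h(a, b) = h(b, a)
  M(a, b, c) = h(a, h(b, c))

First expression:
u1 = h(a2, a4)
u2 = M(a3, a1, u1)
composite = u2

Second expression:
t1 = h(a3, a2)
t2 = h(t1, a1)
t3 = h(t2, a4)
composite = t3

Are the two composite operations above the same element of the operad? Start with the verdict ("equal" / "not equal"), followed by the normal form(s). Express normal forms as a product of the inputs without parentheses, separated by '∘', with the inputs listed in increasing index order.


equal; both compose to a1 ∘ a2 ∘ a3 ∘ a4

The first composite normalizes to a1 ∘ a2 ∘ a3 ∘ a4
The second composite normalizes to a1 ∘ a2 ∘ a3 ∘ a4
Both agree, so they are equal.


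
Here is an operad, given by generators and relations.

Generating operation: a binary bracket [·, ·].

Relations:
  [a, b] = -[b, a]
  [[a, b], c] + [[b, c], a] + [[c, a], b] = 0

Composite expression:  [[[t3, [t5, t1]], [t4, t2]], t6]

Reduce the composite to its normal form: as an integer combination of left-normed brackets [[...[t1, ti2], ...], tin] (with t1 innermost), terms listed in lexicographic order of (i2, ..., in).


-[[[[[t1, t5], t3], t2], t4], t6] + [[[[[t1, t5], t3], t4], t2], t6]

Skip Jacobi rewriting: expand, keep t1-initial words, read off terms.
Composite bracket: [[[t3, [t5, t1]], [t4, t2]], t6]
Expanding via [a, b] = ab - ba: 32 signed words (2^5 = 32).
Coefficients come from the t1-initial words:
  from t1t5t3t2t4t6, sign -1: term -[[[[[t1, t5], t3], t2], t4], t6]
  from t1t5t3t4t2t6, sign +1: term +[[[[[t1, t5], t3], t4], t2], t6]


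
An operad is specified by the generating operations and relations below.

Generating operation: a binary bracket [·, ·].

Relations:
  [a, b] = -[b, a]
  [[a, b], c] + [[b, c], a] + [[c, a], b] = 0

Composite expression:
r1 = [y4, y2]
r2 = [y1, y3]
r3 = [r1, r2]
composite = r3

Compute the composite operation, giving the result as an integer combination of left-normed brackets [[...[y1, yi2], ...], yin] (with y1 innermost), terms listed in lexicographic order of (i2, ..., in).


In the tensor algebra, words opening y1 carry the y1-anchored form.
Composite bracket: [[y4, y2], [y1, y3]]
Each bracket splits as ab - ba, giving 8 signed words (2^3 = 8).
Coefficients come from the y1-initial words:
  y1y3y2y4 (sign +1) contributes +[[[y1, y3], y2], y4]
  y1y3y4y2 (sign -1) contributes -[[[y1, y3], y4], y2]

[[[y1, y3], y2], y4] - [[[y1, y3], y4], y2]


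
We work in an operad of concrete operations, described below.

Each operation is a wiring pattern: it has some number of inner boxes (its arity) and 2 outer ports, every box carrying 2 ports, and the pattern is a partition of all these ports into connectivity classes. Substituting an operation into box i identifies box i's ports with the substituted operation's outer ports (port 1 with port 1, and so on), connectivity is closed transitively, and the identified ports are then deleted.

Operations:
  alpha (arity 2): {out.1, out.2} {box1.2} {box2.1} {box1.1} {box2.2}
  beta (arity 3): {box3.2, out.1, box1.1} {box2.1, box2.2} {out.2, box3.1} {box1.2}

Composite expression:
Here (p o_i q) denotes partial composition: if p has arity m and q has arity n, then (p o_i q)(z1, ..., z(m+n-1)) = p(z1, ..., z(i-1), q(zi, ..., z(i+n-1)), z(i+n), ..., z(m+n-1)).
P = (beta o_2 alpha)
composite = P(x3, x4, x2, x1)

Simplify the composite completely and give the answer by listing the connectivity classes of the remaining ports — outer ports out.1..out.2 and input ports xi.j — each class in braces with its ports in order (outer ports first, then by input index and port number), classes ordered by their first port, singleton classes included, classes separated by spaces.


{out.1, x1.2, x3.1} {out.2, x1.1} {x2.1} {x2.2} {x3.2} {x4.1} {x4.2}

Treat the ports identified at beta as solder joints: merge, then drop.
the subtree at alpha composes to {out.1, out.2} {x2.1} {x2.2} {x4.1} {x4.2} on (x4, x2); out.j = own outer ports
the subtree at beta composes to {out.1, x1.2, x3.1} {out.2, x1.1} {x2.1} {x2.2} {x3.2} {x4.1} {x4.2} on (x3, x4, x2, x1); out.j = own outer ports


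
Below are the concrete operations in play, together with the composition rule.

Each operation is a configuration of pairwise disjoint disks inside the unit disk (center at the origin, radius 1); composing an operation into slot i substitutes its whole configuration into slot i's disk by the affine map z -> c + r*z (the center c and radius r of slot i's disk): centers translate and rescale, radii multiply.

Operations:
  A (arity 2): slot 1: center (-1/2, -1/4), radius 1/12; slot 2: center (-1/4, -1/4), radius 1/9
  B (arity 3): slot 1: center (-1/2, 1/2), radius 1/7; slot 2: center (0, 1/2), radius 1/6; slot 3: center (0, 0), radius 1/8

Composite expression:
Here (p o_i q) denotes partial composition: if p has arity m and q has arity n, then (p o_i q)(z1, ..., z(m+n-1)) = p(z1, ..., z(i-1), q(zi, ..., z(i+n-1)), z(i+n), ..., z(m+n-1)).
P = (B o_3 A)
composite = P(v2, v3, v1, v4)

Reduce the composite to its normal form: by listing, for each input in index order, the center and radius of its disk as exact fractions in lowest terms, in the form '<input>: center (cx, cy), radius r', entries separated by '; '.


v1: center (-1/16, -1/32), radius 1/96; v2: center (-1/2, 1/2), radius 1/7; v3: center (0, 1/2), radius 1/6; v4: center (-1/32, -1/32), radius 1/72

Each v-disk chains the slot maps above it in B; radii multiply.
input v2: applying the 1 nested substitution gives center (-1/2, 1/2), radius 1/7
input v3: applying the 1 nested substitution gives center (0, 1/2), radius 1/6
input v1: applying the 2 nested substitutions gives center (-1/16, -1/32), radius 1/96
input v4: applying the 2 nested substitutions gives center (-1/32, -1/32), radius 1/72


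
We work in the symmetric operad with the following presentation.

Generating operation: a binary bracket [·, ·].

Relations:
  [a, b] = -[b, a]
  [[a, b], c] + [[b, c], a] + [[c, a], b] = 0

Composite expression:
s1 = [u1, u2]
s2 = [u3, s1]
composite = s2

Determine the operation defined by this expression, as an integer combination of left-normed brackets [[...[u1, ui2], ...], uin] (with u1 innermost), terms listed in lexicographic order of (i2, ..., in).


-[[u1, u2], u3]

Expand each bracket as ab - ba; the u1-initial words give the coefficients.
Composite bracket: [u3, [u1, u2]]
The bracket unfolds into 4 signed words via [a, b] = ab - ba (2^2 = 4).
Words beginning with u1 determine it all:
  from u1u2u3, sign -1: term -[[u1, u2], u3]


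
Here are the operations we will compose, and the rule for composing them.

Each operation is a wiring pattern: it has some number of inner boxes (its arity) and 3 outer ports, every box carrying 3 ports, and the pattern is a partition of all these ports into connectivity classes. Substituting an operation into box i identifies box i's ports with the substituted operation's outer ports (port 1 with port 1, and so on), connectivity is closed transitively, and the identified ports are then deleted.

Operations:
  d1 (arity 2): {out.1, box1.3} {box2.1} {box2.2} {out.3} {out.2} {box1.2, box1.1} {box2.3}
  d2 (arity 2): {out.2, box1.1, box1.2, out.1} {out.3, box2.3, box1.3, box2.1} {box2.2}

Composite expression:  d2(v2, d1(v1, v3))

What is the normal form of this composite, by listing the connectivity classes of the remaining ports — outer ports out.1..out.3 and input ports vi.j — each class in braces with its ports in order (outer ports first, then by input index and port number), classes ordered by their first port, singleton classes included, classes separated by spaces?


{out.1, out.2, v2.1, v2.2} {out.3, v1.3, v2.3} {v1.1, v1.2} {v3.1} {v3.2} {v3.3}


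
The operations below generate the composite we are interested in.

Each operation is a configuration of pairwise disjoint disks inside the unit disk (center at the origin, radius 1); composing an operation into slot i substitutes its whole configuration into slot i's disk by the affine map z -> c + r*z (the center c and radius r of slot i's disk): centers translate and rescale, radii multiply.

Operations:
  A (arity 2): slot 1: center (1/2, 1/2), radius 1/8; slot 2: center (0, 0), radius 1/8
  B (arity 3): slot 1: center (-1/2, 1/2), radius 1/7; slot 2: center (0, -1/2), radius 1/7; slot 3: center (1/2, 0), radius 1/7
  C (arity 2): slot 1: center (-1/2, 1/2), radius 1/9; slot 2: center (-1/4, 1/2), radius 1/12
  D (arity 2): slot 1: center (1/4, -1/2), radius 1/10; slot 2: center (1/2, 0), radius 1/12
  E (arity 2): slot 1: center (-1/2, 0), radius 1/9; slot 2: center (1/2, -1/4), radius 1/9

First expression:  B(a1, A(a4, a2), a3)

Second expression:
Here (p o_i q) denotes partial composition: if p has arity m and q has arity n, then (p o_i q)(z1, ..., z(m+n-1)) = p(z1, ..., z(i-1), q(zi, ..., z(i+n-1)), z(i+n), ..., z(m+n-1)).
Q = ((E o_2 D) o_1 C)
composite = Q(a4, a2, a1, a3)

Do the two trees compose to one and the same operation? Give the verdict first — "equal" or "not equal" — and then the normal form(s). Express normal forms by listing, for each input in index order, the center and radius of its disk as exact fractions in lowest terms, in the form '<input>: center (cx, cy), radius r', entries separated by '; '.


not equal; the first gives a1: center (-1/2, 1/2), radius 1/7; a2: center (0, -1/2), radius 1/56; a3: center (1/2, 0), radius 1/7; a4: center (1/14, -3/7), radius 1/56 and the second a1: center (19/36, -11/36), radius 1/90; a2: center (-19/36, 1/18), radius 1/108; a3: center (5/9, -1/4), radius 1/108; a4: center (-5/9, 1/18), radius 1/81

The first expression reduces to a1: center (-1/2, 1/2), radius 1/7; a2: center (0, -1/2), radius 1/56; a3: center (1/2, 0), radius 1/7; a4: center (1/14, -3/7), radius 1/56
The second expression reduces to a1: center (19/36, -11/36), radius 1/90; a2: center (-19/36, 1/18), radius 1/108; a3: center (5/9, -1/4), radius 1/108; a4: center (-5/9, 1/18), radius 1/81
The normal forms differ: not equal.


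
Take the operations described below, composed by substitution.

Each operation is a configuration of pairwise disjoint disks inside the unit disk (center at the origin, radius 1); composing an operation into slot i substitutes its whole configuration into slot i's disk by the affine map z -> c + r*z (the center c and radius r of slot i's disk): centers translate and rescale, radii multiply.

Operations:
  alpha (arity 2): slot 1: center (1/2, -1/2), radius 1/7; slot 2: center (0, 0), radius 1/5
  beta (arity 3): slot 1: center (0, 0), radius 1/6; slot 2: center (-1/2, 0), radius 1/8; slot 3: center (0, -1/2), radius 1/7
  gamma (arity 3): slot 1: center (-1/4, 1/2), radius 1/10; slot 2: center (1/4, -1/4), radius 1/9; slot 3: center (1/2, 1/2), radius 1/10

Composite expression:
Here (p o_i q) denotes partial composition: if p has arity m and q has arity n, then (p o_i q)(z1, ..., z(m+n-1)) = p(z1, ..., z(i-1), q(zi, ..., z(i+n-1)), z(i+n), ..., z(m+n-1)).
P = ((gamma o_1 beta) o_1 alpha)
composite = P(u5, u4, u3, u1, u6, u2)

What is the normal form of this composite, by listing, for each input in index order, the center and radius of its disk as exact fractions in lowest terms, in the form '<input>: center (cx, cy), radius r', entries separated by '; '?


u1: center (-1/4, 9/20), radius 1/70; u2: center (1/2, 1/2), radius 1/10; u3: center (-3/10, 1/2), radius 1/80; u4: center (-1/4, 1/2), radius 1/300; u5: center (-29/120, 59/120), radius 1/420; u6: center (1/4, -1/4), radius 1/9

Each u-disk chains the slot maps above it in gamma; radii multiply.
u5: after 3 affine steps, its disk has center (-29/120, 59/120), radius 1/420
u4: after 3 affine steps, its disk has center (-1/4, 1/2), radius 1/300
u3: after 2 affine steps, its disk has center (-3/10, 1/2), radius 1/80
u1: after 2 affine steps, its disk has center (-1/4, 9/20), radius 1/70
u6: after 1 affine step, its disk has center (1/4, -1/4), radius 1/9
u2: after 1 affine step, its disk has center (1/2, 1/2), radius 1/10


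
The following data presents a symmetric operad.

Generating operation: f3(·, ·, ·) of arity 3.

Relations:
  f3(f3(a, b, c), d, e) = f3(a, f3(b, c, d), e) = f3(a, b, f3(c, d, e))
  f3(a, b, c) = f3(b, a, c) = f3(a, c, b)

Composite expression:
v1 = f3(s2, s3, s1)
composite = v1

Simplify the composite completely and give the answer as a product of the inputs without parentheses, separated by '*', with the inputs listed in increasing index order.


s1 * s2 * s3

With f3 associative and commutative, the s-input set is all that matters.
f3(s2, s3, s1) spells out as s2 * s3 * s1
rearranged into index order: s1 * s2 * s3


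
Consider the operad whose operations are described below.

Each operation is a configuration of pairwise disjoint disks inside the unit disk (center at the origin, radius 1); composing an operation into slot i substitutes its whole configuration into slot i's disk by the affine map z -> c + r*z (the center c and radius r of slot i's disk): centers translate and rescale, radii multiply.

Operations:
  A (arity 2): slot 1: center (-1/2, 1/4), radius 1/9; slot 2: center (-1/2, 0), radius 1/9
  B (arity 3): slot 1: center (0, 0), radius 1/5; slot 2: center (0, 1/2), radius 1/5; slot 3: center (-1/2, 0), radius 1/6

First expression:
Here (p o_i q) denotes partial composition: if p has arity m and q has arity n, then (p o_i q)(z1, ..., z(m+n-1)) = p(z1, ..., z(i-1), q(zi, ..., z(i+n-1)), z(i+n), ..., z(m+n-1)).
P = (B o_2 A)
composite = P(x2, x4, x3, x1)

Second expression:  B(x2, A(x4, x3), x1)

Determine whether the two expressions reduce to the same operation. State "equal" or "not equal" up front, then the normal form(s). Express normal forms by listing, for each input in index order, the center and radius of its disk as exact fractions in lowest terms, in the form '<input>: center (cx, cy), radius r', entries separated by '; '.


equal; both compose to x1: center (-1/2, 0), radius 1/6; x2: center (0, 0), radius 1/5; x3: center (-1/10, 1/2), radius 1/45; x4: center (-1/10, 11/20), radius 1/45

Normal form of the first expression: x1: center (-1/2, 0), radius 1/6; x2: center (0, 0), radius 1/5; x3: center (-1/10, 1/2), radius 1/45; x4: center (-1/10, 11/20), radius 1/45
Normal form of the second expression: x1: center (-1/2, 0), radius 1/6; x2: center (0, 0), radius 1/5; x3: center (-1/10, 1/2), radius 1/45; x4: center (-1/10, 11/20), radius 1/45
Identical normal forms: equal.
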